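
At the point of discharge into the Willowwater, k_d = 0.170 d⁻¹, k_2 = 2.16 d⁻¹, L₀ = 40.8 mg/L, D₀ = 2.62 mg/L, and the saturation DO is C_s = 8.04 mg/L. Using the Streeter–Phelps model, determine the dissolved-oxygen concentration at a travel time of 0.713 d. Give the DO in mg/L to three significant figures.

DO ≈ 5.14 mg/L

k_d L₀/(k_2−k_d) = 0.170×40.8/(2.16−0.170) = 6.936/1.990 = 3.485 mg/L.
e^(−k_d t) = e^(−0.170×0.7130) = 0.8858; e^(−k_2 t) = e^(−2.16×0.7130) = 0.2144.
D = 3.485 × (0.8858 − 0.2144) + 2.62 × 0.2144 = 2.340 + 0.5616 = 2.902 mg/L.
DO = C_s − D = 8.04 − 2.902 = 5.138 mg/L.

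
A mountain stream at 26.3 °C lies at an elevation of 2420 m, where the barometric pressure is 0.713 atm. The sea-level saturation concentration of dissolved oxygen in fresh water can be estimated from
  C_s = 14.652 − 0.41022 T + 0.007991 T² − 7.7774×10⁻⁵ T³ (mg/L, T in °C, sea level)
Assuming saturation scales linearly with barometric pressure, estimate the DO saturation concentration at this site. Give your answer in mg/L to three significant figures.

At sea level: C_s = 14.652 − 0.41022×26.3 + 0.007991×26.3² − 7.7774×10⁻⁵×26.3³ = 7.976 mg/L.
Pressure correction: C_s' = 7.976 × 0.713 = 5.687 mg/L.

C_s ≈ 5.69 mg/L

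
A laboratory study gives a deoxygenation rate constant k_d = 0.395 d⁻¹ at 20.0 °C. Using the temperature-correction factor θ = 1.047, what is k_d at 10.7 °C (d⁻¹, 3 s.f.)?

k_d(T₂) = k_d(T₁) · θ^(T₂−T₁) = 0.395 × 1.047^(10.7−20.0)
= 0.395 × 1.047^-9.30 = 0.395 × 0.6524 = 0.2577 d⁻¹.

k_d ≈ 0.258 d⁻¹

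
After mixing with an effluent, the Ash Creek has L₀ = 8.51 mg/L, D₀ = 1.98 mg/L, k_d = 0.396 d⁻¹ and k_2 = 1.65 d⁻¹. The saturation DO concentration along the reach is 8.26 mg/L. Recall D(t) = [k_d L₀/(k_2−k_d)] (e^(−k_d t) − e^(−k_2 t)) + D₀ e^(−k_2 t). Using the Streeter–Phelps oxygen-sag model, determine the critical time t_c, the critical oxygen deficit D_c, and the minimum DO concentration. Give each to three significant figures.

t_c ≈ 0.0736 d; D_c ≈ 1.98 mg/L; min DO ≈ 6.28 mg/L

t_c = [1/(k_2−k_d)] ln[(k_2/k_d)(1 − D₀(k_2−k_d)/(k_d L₀))]
= [1/(1.65−0.396)] ln[(1.65/0.396)(1 − 1.98×1.254/(0.396×8.51))]
= (1/1.254) ln[4.167 × 0.2632] = 0.7974 × ln(1.097) = 0.7974 × 0.09235 = 0.07364 d.
L(t_c) = L₀ e^(−k_d t_c) = 8.51 × 0.9713 = 8.265 mg/L, and at the critical point k_2 D_c = k_d L, so D_c = (0.396/1.65) × 8.265 = 1.984 mg/L.
Minimum DO = C_s − D_c = 8.26 − 1.984 = 6.276 mg/L.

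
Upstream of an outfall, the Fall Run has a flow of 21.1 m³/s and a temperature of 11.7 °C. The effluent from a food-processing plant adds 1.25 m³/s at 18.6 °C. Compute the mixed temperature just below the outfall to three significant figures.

Flow-weighted mixing: C = (Q_r C_r + Q_w C_w)/(Q_r + Q_w)
= (21.1×11.7 + 1.25×18.6)/(21.1 + 1.25) = 270.1/22.35 = 12.09 °C.

12.1 °C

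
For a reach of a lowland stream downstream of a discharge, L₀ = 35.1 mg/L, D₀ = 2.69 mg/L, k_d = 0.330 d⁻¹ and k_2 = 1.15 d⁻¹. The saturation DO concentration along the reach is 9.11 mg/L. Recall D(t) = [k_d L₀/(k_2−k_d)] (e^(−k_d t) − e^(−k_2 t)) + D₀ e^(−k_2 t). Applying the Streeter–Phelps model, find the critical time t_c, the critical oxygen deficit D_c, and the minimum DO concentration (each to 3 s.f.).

t_c ≈ 1.26 d; D_c ≈ 6.64 mg/L; min DO ≈ 2.47 mg/L

At the critical point dD/dt = 0, so k_d L₀ e^(−k_d t) = k_2 D. Substituting D(t) from the Streeter–Phelps equation and solving for t gives
t_c = ln[(k_2/k_d)(1 − D₀(k_2−k_d)/(k_d L₀))] / (k_2−k_d).
Here k_2−k_d = 0.8200 d⁻¹ and 1 − D₀(k_2−k_d)/(k_d L₀) = 1 − 2.69×0.8200/(0.330×35.1) = 0.8096, so
t_c = ln(3.485 × 0.8096) / 0.8200 = 1.037 / 0.8200 = 1.265 d.
D_c = (k_d/k_2) L₀ e^(−k_d t_c) = (0.330/1.15) × 35.1 × e^(−0.330×1.265) = 0.2870 × 35.1 × 0.6588 = 6.635 mg/L.
Minimum DO = C_s − D_c = 9.11 − 6.635 = 2.475 mg/L.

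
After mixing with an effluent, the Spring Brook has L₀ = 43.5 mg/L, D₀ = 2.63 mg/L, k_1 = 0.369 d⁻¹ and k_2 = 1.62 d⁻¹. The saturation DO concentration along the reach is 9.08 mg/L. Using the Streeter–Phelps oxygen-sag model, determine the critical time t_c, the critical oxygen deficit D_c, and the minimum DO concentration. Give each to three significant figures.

t_c = [1/(k_2−k_1)] ln[(k_2/k_1)(1 − D₀(k_2−k_1)/(k_1 L₀))]
= [1/(1.62−0.369)] ln[(1.62/0.369)(1 − 2.63×1.251/(0.369×43.5))]
= (1/1.251) ln[4.390 × 0.7950] = 0.7994 × ln(3.490) = 0.7994 × 1.250 = 0.9992 d.
D_c = (k_1/k_2) L₀ e^(−k_1 t_c) = (0.369/1.62) × 43.5 × e^(−0.369×0.9992) = 0.2278 × 43.5 × 0.6916 = 6.853 mg/L.
Minimum DO = C_s − D_c = 9.08 − 6.853 = 2.227 mg/L.

t_c ≈ 0.999 d; D_c ≈ 6.85 mg/L; min DO ≈ 2.23 mg/L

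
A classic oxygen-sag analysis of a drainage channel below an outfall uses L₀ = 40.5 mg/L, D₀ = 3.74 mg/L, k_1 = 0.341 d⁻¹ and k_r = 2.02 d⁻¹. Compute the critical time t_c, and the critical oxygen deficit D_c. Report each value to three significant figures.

With k_r/k_1 = 5.924 and 1 − D₀(k_r−k_1)/(k_1 L₀) = 0.5453,
t_c = ln(5.924 × 0.5453) / (2.02 − 0.341) = ln(3.230) / 1.679 = 1.173/1.679 = 0.6984 d.
L(t_c) = L₀ e^(−k_1 t_c) = 40.5 × 0.7881 = 31.92 mg/L, and at the critical point k_r D_c = k_1 L, so D_c = (0.341/2.02) × 31.92 = 5.388 mg/L.

t_c ≈ 0.698 d; D_c ≈ 5.39 mg/L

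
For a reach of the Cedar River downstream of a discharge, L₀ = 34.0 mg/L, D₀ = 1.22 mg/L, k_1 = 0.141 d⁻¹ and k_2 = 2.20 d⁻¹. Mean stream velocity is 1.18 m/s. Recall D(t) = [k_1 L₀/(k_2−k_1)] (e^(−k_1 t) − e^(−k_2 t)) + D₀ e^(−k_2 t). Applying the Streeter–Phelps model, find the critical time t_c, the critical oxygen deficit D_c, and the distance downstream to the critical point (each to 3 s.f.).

t_c = [1/(k_2−k_1)] ln[(k_2/k_1)(1 − D₀(k_2−k_1)/(k_1 L₀))]
= [1/(2.20−0.141)] ln[(2.20/0.141)(1 − 1.22×2.059/(0.141×34.0))]
= (1/2.059) ln[15.60 × 0.4760] = 0.4857 × ln(7.427) = 0.4857 × 2.005 = 0.9738 d.
L(t_c) = L₀ e^(−k_1 t_c) = 34.0 × 0.8717 = 29.64 mg/L, and at the critical point k_2 D_c = k_1 L, so D_c = (0.141/2.20) × 29.64 = 1.900 mg/L.
x_c = v t_c = 1.18 m/s × 0.9738 d × 86400 s/d = 99290 m ≈ 99.3 km.

t_c ≈ 0.974 d; D_c ≈ 1.90 mg/L; x_c ≈ 99.3 km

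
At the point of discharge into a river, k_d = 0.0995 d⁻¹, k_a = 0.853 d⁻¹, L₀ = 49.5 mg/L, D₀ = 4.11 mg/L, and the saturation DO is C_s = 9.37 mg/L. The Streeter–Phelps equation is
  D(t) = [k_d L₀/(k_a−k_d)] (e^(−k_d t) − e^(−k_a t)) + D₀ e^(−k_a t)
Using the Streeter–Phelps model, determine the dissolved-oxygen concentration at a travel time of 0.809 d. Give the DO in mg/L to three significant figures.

DO ≈ 4.56 mg/L

k_d L₀/(k_a−k_d) = 0.0995×49.5/(0.853−0.0995) = 4.925/0.7535 = 6.536 mg/L.
e^(−k_d t) = e^(−0.0995×0.8090) = 0.9227; e^(−k_a t) = e^(−0.853×0.8090) = 0.5015.
D = 6.536 × (0.9227 − 0.5015) + 4.11 × 0.5015 = 2.753 + 2.061 = 4.814 mg/L.
DO = C_s − D = 9.37 − 4.814 = 4.556 mg/L.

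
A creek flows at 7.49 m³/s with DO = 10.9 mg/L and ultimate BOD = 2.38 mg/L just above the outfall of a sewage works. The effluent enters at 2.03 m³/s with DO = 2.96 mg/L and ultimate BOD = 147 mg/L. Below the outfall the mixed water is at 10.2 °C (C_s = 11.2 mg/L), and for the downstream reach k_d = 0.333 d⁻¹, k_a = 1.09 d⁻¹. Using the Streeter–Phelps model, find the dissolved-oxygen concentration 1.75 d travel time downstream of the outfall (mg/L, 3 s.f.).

DO ≈ 4.91 mg/L

Mixed DO = (7.49×10.9 + 2.03×2.96)/(7.49+2.03) = 87.65/9.520 = 9.207 mg/L.
Mixed L₀ = (7.49×2.38 + 2.03×147)/(9.520) = 316.2/9.520 = 33.22 mg/L.
Initial deficit D₀ = C_s − DO₀ = 11.2 − 9.207 = 1.993 mg/L.
D(1.75) = [0.333×33.22/(1.09−0.333)](e^(−0.333×1.75) − e^(−1.09×1.75)) + 1.993 e^(−1.09×1.75)
= 14.61 × (0.5584 − 0.1485) + 1.993 × 0.1485 = 6.286 mg/L.
DO = 11.2 − 6.286 = 4.914 mg/L.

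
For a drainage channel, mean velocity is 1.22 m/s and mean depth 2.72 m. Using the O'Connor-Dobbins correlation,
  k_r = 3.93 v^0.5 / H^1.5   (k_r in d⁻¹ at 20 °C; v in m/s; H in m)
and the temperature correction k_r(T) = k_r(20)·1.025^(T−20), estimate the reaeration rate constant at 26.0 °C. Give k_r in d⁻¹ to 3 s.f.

k_r ≈ 1.12 d⁻¹

k_r(20) = 3.93 × 1.22^0.5 / 2.72^1.5 = 3.93 × 1.105 / 4.486 = 0.9677 d⁻¹.
k_r(26.0) = 0.9677 × 1.025^(26.0−20) = 0.9677 × 1.160 = 1.122 d⁻¹.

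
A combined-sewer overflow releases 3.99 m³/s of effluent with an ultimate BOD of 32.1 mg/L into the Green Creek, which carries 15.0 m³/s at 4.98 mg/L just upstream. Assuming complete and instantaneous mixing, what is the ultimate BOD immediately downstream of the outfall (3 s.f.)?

10.7 mg/L

Flow-weighted mixing: C = (Q_r C_r + Q_w C_w)/(Q_r + Q_w)
= (15.0×4.98 + 3.99×32.1)/(15.0 + 3.99) = 202.8/18.99 = 10.68 mg/L.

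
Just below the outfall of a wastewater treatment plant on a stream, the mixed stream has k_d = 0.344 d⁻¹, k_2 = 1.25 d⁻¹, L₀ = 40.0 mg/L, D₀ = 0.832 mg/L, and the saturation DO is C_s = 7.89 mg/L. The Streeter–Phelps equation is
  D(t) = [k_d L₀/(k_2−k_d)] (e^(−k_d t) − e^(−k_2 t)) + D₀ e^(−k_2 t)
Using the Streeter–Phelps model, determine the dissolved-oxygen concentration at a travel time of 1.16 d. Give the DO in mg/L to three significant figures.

k_d L₀/(k_2−k_d) = 0.344×40.0/(1.25−0.344) = 13.76/0.9060 = 15.19 mg/L.
e^(−k_d t) = e^(−0.344×1.160) = 0.6710; e^(−k_2 t) = e^(−1.25×1.160) = 0.2346.
D = 15.19 × (0.6710 − 0.2346) + 0.832 × 0.2346 = 6.628 + 0.1952 = 6.823 mg/L.
DO = C_s − D = 7.89 − 6.823 = 1.067 mg/L.

DO ≈ 1.07 mg/L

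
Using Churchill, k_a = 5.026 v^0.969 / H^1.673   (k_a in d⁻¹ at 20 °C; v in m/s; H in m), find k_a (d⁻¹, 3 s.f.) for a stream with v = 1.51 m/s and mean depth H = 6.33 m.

k_a = 5.026 × 1.51^0.969 / 6.33^1.673 = 5.026 × 1.491 / 21.92 = 0.3419 d⁻¹.

k_a ≈ 0.342 d⁻¹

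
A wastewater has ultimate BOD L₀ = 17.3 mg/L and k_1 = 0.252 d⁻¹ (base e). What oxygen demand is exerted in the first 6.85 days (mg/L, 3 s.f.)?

y ≈ 14.2 mg/L

y_t = L₀(1 − e^(−k_1 t)) = 17.3 × (1 − e^(−0.252×6.85))
= 17.3 × (1 − 0.1780) = 17.3 × 0.8220 = 14.22 mg/L.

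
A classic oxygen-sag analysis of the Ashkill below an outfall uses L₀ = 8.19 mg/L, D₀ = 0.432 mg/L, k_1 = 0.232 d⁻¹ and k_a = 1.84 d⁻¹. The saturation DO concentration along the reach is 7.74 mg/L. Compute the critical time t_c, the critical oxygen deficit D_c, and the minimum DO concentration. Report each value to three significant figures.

t_c ≈ 1.00 d; D_c ≈ 0.818 mg/L; min DO ≈ 6.92 mg/L

At the critical point dD/dt = 0, so k_1 L₀ e^(−k_1 t) = k_a D. Substituting D(t) from the Streeter–Phelps equation and solving for t gives
t_c = ln[(k_a/k_1)(1 − D₀(k_a−k_1)/(k_1 L₀))] / (k_a−k_1).
Here k_a−k_1 = 1.608 d⁻¹ and 1 − D₀(k_a−k_1)/(k_1 L₀) = 1 − 0.432×1.608/(0.232×8.19) = 0.6344, so
t_c = ln(7.931 × 0.6344) / 1.608 = 1.616 / 1.608 = 1.005 d.
D_c = (k_1/k_a) L₀ e^(−k_1 t_c) = (0.232/1.84) × 8.19 × e^(−0.232×1.005) = 0.1261 × 8.19 × 0.7921 = 0.8179 mg/L.
Minimum DO = C_s − D_c = 7.74 − 0.8179 = 6.922 mg/L.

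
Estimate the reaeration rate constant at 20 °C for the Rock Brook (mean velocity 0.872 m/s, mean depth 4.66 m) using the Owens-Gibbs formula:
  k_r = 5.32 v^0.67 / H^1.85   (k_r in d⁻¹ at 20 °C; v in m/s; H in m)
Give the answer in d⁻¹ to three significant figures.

k_r = 5.32 × 0.872^0.67 / 4.66^1.85 = 5.32 × 0.9123 / 17.24 = 0.2815 d⁻¹.

k_r ≈ 0.282 d⁻¹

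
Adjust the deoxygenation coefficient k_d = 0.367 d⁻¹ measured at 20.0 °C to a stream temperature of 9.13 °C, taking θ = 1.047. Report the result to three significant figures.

k_d(T₂) = k_d(T₁) · θ^(T₂−T₁) = 0.367 × 1.047^(9.13−20.0)
= 0.367 × 1.047^-10.9 = 0.367 × 0.6070 = 0.2228 d⁻¹.

k_d ≈ 0.223 d⁻¹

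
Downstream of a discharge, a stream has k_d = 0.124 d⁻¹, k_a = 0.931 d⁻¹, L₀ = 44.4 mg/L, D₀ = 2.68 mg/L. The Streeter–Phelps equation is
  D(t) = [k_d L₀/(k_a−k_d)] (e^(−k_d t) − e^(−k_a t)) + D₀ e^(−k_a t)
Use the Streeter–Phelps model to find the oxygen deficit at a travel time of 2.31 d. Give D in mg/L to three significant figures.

D ≈ 4.64 mg/L

k_d L₀/(k_a−k_d) = 0.124×44.4/(0.931−0.124) = 5.506/0.8070 = 6.822 mg/L.
e^(−k_d t) = e^(−0.124×2.310) = 0.7509; e^(−k_a t) = e^(−0.931×2.310) = 0.1164.
D = 6.822 × (0.7509 − 0.1164) + 2.68 × 0.1164 = 4.329 + 0.3120 = 4.641 mg/L.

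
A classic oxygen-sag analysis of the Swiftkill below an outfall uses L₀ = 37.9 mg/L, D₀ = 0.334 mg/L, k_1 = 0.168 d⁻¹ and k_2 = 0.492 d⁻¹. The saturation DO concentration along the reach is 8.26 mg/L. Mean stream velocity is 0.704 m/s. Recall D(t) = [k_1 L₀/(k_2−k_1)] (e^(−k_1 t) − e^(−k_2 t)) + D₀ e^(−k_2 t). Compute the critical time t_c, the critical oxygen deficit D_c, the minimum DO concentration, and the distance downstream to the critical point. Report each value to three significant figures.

t_c ≈ 3.26 d; D_c ≈ 7.48 mg/L; min DO ≈ 0.780 mg/L; x_c ≈ 199 km

t_c = [1/(k_2−k_1)] ln[(k_2/k_1)(1 − D₀(k_2−k_1)/(k_1 L₀))]
= [1/(0.492−0.168)] ln[(0.492/0.168)(1 − 0.334×0.3240/(0.168×37.9))]
= (1/0.3240) ln[2.929 × 0.9830] = 3.086 × ln(2.879) = 3.086 × 1.057 = 3.263 d.
D_c = (k_1/k_2) L₀ e^(−k_1 t_c) = (0.168/0.492) × 37.9 × e^(−0.168×3.263) = 0.3415 × 37.9 × 0.5780 = 7.480 mg/L.
Minimum DO = C_s − D_c = 8.26 − 7.480 = 0.7805 mg/L.
x_c = v t_c = 0.704 m/s × 3.263 d × 86400 s/d = 198500 m ≈ 199 km.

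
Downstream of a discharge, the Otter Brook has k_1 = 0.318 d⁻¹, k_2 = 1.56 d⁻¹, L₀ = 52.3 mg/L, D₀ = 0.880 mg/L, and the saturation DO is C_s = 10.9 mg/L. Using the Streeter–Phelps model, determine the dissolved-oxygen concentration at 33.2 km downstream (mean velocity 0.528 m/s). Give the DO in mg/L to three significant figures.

DO ≈ 4.30 mg/L

Travel time t = x/v = 33.2 km / (0.528 m/s) = 33200 m / 0.528 m/s = 62880 s = 0.7278 d.
k_1 L₀/(k_2−k_1) = 0.318×52.3/(1.56−0.318) = 16.63/1.242 = 13.39 mg/L.
e^(−k_1 t) = e^(−0.318×0.7278) = 0.7934; e^(−k_2 t) = e^(−1.56×0.7278) = 0.3213.
D = 13.39 × (0.7934 − 0.3213) + 0.880 × 0.3213 = 6.322 + 0.2828 = 6.604 mg/L.
DO = C_s − D = 10.9 − 6.604 = 4.296 mg/L.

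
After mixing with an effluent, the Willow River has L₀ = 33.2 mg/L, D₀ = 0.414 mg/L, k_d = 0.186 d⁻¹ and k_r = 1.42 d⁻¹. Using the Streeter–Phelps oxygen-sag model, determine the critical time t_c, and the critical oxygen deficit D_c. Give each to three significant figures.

t_c = [1/(k_r−k_d)] ln[(k_r/k_d)(1 − D₀(k_r−k_d)/(k_d L₀))]
= [1/(1.42−0.186)] ln[(1.42/0.186)(1 − 0.414×1.234/(0.186×33.2))]
= (1/1.234) ln[7.634 × 0.9173] = 0.8104 × ln(7.003) = 0.8104 × 1.946 = 1.577 d.
L(t_c) = L₀ e^(−k_d t_c) = 33.2 × 0.7457 = 24.76 mg/L, and at the critical point k_r D_c = k_d L, so D_c = (0.186/1.42) × 24.76 = 3.243 mg/L.

t_c ≈ 1.58 d; D_c ≈ 3.24 mg/L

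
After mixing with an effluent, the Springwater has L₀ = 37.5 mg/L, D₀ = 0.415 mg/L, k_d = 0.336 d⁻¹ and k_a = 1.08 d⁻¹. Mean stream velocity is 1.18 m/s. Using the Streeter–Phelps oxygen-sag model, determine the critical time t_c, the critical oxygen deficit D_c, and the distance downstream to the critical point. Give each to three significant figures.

t_c ≈ 1.54 d; D_c ≈ 6.96 mg/L; x_c ≈ 157 km

At the critical point dD/dt = 0, so k_d L₀ e^(−k_d t) = k_a D. Substituting D(t) from the Streeter–Phelps equation and solving for t gives
t_c = ln[(k_a/k_d)(1 − D₀(k_a−k_d)/(k_d L₀))] / (k_a−k_d).
Here k_a−k_d = 0.7440 d⁻¹ and 1 − D₀(k_a−k_d)/(k_d L₀) = 1 − 0.415×0.7440/(0.336×37.5) = 0.9755, so
t_c = ln(3.214 × 0.9755) / 0.7440 = 1.143 / 0.7440 = 1.536 d.
L(t_c) = L₀ e^(−k_d t_c) = 37.5 × 0.5968 = 22.38 mg/L, and at the critical point k_a D_c = k_d L, so D_c = (0.336/1.08) × 22.38 = 6.963 mg/L.
x_c = v t_c = 1.18 m/s × 1.536 d × 86400 s/d = 156600 m ≈ 157 km.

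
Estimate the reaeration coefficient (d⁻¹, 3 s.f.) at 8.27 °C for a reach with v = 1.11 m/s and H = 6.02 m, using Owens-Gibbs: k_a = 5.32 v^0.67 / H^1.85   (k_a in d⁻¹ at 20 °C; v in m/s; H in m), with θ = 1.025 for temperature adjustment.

k_a ≈ 0.154 d⁻¹

k_a(20) = 5.32 × 1.11^0.67 / 6.02^1.85 = 5.32 × 1.072 / 27.69 = 0.2061 d⁻¹.
k_a(8.27) = 0.2061 × 1.025^(8.27−20) = 0.2061 × 0.7485 = 0.1543 d⁻¹.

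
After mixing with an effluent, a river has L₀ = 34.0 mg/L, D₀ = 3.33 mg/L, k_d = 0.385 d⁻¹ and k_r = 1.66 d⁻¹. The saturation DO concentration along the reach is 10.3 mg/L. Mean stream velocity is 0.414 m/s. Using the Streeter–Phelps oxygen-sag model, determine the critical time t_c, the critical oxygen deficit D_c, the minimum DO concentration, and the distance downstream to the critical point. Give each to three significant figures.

t_c = [1/(k_r−k_d)] ln[(k_r/k_d)(1 − D₀(k_r−k_d)/(k_d L₀))]
= [1/(1.66−0.385)] ln[(1.66/0.385)(1 − 3.33×1.275/(0.385×34.0))]
= (1/1.275) ln[4.312 × 0.6756] = 0.7843 × ln(2.913) = 0.7843 × 1.069 = 0.8386 d.
D_c = (k_d/k_r) L₀ e^(−k_d t_c) = (0.385/1.66) × 34.0 × e^(−0.385×0.8386) = 0.2319 × 34.0 × 0.7241 = 5.710 mg/L.
Minimum DO = C_s − D_c = 10.3 − 5.710 = 4.590 mg/L.
x_c = v t_c = 0.414 m/s × 0.8386 d × 86400 s/d = 30000 m ≈ 30.0 km.

t_c ≈ 0.839 d; D_c ≈ 5.71 mg/L; min DO ≈ 4.59 mg/L; x_c ≈ 30.0 km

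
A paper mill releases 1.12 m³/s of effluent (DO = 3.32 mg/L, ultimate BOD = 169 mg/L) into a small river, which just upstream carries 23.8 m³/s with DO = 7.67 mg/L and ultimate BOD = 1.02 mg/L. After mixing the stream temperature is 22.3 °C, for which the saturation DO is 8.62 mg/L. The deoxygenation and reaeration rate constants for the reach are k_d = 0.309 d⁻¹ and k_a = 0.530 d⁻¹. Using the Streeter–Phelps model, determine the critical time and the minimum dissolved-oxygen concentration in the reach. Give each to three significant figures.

t_c ≈ 1.99 d; minimum DO ≈ 5.92 mg/L

Mixed DO = (23.8×7.67 + 1.12×3.32)/(23.8+1.12) = 186.3/24.92 = 7.474 mg/L.
Mixed L₀ = (23.8×1.02 + 1.12×169)/(24.92) = 213.6/24.92 = 8.570 mg/L.
Initial deficit D₀ = C_s − DO₀ = 8.62 − 7.474 = 1.146 mg/L.
t_c = (1/0.2210) ln[(0.530/0.309)(1 − 1.146×0.2210/(0.309×8.570))] = 4.525 × ln(1.551) = 1.987 d.
D_c = (0.309/0.530) × 8.570 × e^(−0.309×1.987) = 0.5830 × 8.570 × 0.5412 = 2.704 mg/L.
Minimum DO = 8.62 − 2.704 = 5.916 mg/L.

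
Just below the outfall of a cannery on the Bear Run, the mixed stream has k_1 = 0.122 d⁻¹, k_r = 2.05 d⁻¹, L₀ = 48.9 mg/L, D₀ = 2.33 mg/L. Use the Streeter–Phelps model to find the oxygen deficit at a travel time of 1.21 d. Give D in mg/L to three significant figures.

D ≈ 2.61 mg/L

k_1 L₀/(k_r−k_1) = 0.122×48.9/(2.05−0.122) = 5.966/1.928 = 3.094 mg/L.
e^(−k_1 t) = e^(−0.122×1.210) = 0.8628; e^(−k_r t) = e^(−2.05×1.210) = 0.08370.
D = 3.094 × (0.8628 − 0.08370) + 2.33 × 0.08370 = 2.411 + 0.1950 = 2.606 mg/L.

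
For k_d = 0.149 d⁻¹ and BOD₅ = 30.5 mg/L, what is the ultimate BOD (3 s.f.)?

L₀ ≈ 58.1 mg/L

BOD₅ = L₀(1 − e^(−5k_d)) ⇒ L₀ = BOD₅ / (1 − e^(−5×0.149))
= 30.5 / (1 − 0.4747) = 30.5 / 0.5253 = 58.07 mg/L.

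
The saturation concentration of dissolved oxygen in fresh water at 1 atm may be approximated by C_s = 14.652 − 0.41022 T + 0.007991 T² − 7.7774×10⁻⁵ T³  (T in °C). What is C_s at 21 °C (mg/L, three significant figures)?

C_s = 14.652 − 0.41022×21 + 0.007991×21² − 7.7774×10⁻⁵×21³ = 8.841 mg/L.

C_s ≈ 8.84 mg/L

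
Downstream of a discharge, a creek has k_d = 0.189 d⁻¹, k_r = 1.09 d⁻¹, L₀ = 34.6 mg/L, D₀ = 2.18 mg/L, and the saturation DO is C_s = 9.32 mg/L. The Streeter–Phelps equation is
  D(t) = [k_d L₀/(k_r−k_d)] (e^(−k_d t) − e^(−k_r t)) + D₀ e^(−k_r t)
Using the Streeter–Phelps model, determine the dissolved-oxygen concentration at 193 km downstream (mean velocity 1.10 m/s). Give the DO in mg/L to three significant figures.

Travel time t = x/v = 193 km / (1.10 m/s) = 193000 m / 1.10 m/s = 175500 s = 2.031 d.
k_d L₀/(k_r−k_d) = 0.189×34.6/(1.09−0.189) = 6.539/0.9010 = 7.258 mg/L.
e^(−k_d t) = e^(−0.189×2.031) = 0.6813; e^(−k_r t) = e^(−1.09×2.031) = 0.1093.
D = 7.258 × (0.6813 − 0.1093) + 2.18 × 0.1093 = 4.151 + 0.2383 = 4.389 mg/L.
DO = C_s − D = 9.32 − 4.389 = 4.931 mg/L.

DO ≈ 4.93 mg/L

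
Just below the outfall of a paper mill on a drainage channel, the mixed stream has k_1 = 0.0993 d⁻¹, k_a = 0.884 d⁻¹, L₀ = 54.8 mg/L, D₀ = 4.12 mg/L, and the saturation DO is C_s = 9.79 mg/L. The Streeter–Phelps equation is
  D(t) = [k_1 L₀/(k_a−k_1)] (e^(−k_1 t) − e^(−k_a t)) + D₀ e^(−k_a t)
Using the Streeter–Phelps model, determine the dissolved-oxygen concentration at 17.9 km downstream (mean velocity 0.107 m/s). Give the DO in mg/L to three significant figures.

Travel time t = x/v = 17.9 km / (0.107 m/s) = 17900 m / 0.107 m/s = 167300 s = 1.936 d.
k_1 L₀/(k_a−k_1) = 0.0993×54.8/(0.884−0.0993) = 5.442/0.7847 = 6.935 mg/L.
e^(−k_1 t) = e^(−0.0993×1.936) = 0.8251; e^(−k_a t) = e^(−0.884×1.936) = 0.1806.
D = 6.935 × (0.8251 − 0.1806) + 4.12 × 0.1806 = 4.469 + 0.7440 = 5.213 mg/L.
DO = C_s − D = 9.79 − 5.213 = 4.577 mg/L.

DO ≈ 4.58 mg/L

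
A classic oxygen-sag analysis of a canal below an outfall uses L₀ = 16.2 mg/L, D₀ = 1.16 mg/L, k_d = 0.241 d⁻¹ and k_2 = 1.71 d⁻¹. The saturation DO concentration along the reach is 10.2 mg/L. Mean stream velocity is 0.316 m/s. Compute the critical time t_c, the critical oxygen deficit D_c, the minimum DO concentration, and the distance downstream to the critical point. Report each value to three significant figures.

t_c ≈ 0.943 d; D_c ≈ 1.82 mg/L; min DO ≈ 8.38 mg/L; x_c ≈ 25.8 km

At the critical point dD/dt = 0, so k_d L₀ e^(−k_d t) = k_2 D. Substituting D(t) from the Streeter–Phelps equation and solving for t gives
t_c = ln[(k_2/k_d)(1 − D₀(k_2−k_d)/(k_d L₀))] / (k_2−k_d).
Here k_2−k_d = 1.469 d⁻¹ and 1 − D₀(k_2−k_d)/(k_d L₀) = 1 − 1.16×1.469/(0.241×16.2) = 0.5635, so
t_c = ln(7.095 × 0.5635) / 1.469 = 1.386 / 1.469 = 0.9435 d.
D_c = (k_d/k_2) L₀ e^(−k_d t_c) = (0.241/1.71) × 16.2 × e^(−0.241×0.9435) = 0.1409 × 16.2 × 0.7966 = 1.819 mg/L.
Minimum DO = C_s − D_c = 10.2 − 1.819 = 8.381 mg/L.
x_c = v t_c = 0.316 m/s × 0.9435 d × 86400 s/d = 25760 m ≈ 25.8 km.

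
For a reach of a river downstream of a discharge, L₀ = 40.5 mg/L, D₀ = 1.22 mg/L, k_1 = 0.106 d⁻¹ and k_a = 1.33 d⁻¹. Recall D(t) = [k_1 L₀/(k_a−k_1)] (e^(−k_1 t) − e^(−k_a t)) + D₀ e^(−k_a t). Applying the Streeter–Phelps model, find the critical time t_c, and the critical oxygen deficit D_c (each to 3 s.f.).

With k_a/k_1 = 12.55 and 1 − D₀(k_a−k_1)/(k_1 L₀) = 0.6522,
t_c = ln(12.55 × 0.6522) / (1.33 − 0.106) = ln(8.183) / 1.224 = 2.102/1.224 = 1.717 d.
L(t_c) = L₀ e^(−k_1 t_c) = 40.5 × 0.8336 = 33.76 mg/L, and at the critical point k_a D_c = k_1 L, so D_c = (0.106/1.33) × 33.76 = 2.691 mg/L.

t_c ≈ 1.72 d; D_c ≈ 2.69 mg/L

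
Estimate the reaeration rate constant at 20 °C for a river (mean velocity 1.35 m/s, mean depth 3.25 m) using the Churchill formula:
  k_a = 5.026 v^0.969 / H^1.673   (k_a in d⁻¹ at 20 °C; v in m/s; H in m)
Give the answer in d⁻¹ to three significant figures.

k_a = 5.026 × 1.35^0.969 / 3.25^1.673 = 5.026 × 1.337 / 7.184 = 0.9357 d⁻¹.

k_a ≈ 0.936 d⁻¹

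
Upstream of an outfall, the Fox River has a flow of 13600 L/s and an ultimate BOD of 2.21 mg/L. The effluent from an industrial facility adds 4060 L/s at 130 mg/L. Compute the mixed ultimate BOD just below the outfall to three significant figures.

31.6 mg/L

Flow-weighted mixing: C = (Q_r C_r + Q_w C_w)/(Q_r + Q_w)
= (13600×2.21 + 4060×130)/(13600 + 4060) = 557900/17660 = 31.59 mg/L.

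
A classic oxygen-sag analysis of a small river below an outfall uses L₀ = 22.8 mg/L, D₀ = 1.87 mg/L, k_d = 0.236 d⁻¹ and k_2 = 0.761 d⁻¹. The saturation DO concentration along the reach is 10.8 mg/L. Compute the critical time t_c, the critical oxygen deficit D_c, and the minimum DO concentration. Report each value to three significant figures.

At the critical point dD/dt = 0, so k_d L₀ e^(−k_d t) = k_2 D. Substituting D(t) from the Streeter–Phelps equation and solving for t gives
t_c = ln[(k_2/k_d)(1 − D₀(k_2−k_d)/(k_d L₀))] / (k_2−k_d).
Here k_2−k_d = 0.5250 d⁻¹ and 1 − D₀(k_2−k_d)/(k_d L₀) = 1 − 1.87×0.5250/(0.236×22.8) = 0.8175, so
t_c = ln(3.225 × 0.8175) / 0.5250 = 0.9694 / 0.5250 = 1.846 d.
L(t_c) = L₀ e^(−k_d t_c) = 22.8 × 0.6468 = 14.75 mg/L, and at the critical point k_2 D_c = k_d L, so D_c = (0.236/0.761) × 14.75 = 4.573 mg/L.
Minimum DO = C_s − D_c = 10.8 − 4.573 = 6.227 mg/L.

t_c ≈ 1.85 d; D_c ≈ 4.57 mg/L; min DO ≈ 6.23 mg/L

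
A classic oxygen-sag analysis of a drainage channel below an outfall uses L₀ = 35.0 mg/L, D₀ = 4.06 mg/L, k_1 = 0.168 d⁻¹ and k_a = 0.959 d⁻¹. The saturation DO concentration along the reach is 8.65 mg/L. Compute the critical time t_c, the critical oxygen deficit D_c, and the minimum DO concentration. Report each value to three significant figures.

t_c ≈ 1.20 d; D_c ≈ 5.01 mg/L; min DO ≈ 3.64 mg/L

With k_a/k_1 = 5.708 and 1 − D₀(k_a−k_1)/(k_1 L₀) = 0.4538,
t_c = ln(5.708 × 0.4538) / (0.959 − 0.168) = ln(2.591) / 0.7910 = 0.9519/0.7910 = 1.203 d.
D_c = (k_1/k_a) L₀ e^(−k_1 t_c) = (0.168/0.959) × 35.0 × e^(−0.168×1.203) = 0.1752 × 35.0 × 0.8170 = 5.009 mg/L.
Minimum DO = C_s − D_c = 8.65 − 5.009 = 3.641 mg/L.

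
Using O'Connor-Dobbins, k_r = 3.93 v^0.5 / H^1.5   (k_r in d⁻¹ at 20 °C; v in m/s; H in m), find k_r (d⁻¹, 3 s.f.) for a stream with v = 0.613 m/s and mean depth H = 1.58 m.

k_r ≈ 1.55 d⁻¹

k_r = 3.93 × 0.613^0.5 / 1.58^1.5 = 3.93 × 0.7829 / 1.986 = 1.549 d⁻¹.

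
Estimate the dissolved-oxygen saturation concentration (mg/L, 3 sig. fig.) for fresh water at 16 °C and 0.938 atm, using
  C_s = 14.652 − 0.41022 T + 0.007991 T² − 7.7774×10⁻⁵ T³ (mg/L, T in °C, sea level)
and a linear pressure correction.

C_s ≈ 9.21 mg/L

At sea level: C_s = 14.652 − 0.41022×16 + 0.007991×16² − 7.7774×10⁻⁵×16³ = 9.816 mg/L.
Pressure correction: C_s' = 9.816 × 0.938 = 9.207 mg/L.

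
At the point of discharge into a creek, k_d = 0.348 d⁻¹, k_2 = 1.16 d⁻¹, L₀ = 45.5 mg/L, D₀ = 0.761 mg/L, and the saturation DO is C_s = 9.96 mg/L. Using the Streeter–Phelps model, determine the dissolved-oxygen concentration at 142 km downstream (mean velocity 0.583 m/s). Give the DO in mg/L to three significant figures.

Travel time t = x/v = 142 km / (0.583 m/s) = 142000 m / 0.583 m/s = 243600 s = 2.819 d.
k_d L₀/(k_2−k_d) = 0.348×45.5/(1.16−0.348) = 15.83/0.8120 = 19.50 mg/L.
e^(−k_d t) = e^(−0.348×2.819) = 0.3749; e^(−k_2 t) = e^(−1.16×2.819) = 0.03800.
D = 19.50 × (0.3749 − 0.03800) + 0.761 × 0.03800 = 6.570 + 0.02892 = 6.599 mg/L.
DO = C_s − D = 9.96 − 6.599 = 3.361 mg/L.

DO ≈ 3.36 mg/L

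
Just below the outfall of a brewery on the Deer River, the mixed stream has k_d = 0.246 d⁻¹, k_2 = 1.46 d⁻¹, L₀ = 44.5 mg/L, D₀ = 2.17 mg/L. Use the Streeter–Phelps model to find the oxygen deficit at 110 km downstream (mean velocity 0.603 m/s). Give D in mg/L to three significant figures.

Travel time t = x/v = 110 km / (0.603 m/s) = 110000 m / 0.603 m/s = 182400 s = 2.111 d.
k_d L₀/(k_2−k_d) = 0.246×44.5/(1.46−0.246) = 10.95/1.214 = 9.017 mg/L.
e^(−k_d t) = e^(−0.246×2.111) = 0.5949; e^(−k_2 t) = e^(−1.46×2.111) = 0.04584.
D = 9.017 × (0.5949 − 0.04584) + 2.17 × 0.04584 = 4.951 + 0.09947 = 5.050 mg/L.

D ≈ 5.05 mg/L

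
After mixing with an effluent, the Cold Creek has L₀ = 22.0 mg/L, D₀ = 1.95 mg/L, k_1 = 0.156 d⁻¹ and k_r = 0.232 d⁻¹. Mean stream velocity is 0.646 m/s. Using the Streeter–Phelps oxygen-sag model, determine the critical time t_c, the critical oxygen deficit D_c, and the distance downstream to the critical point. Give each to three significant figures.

t_c ≈ 4.64 d; D_c ≈ 7.17 mg/L; x_c ≈ 259 km

t_c = [1/(k_r−k_1)] ln[(k_r/k_1)(1 − D₀(k_r−k_1)/(k_1 L₀))]
= [1/(0.232−0.156)] ln[(0.232/0.156)(1 − 1.95×0.07600/(0.156×22.0))]
= (1/0.07600) ln[1.487 × 0.9568] = 13.16 × ln(1.423) = 13.16 × 0.3527 = 4.641 d.
L(t_c) = L₀ e^(−k_1 t_c) = 22.0 × 0.4848 = 10.67 mg/L, and at the critical point k_r D_c = k_1 L, so D_c = (0.156/0.232) × 10.67 = 7.172 mg/L.
x_c = v t_c = 0.646 m/s × 4.641 d × 86400 s/d = 259100 m ≈ 259 km.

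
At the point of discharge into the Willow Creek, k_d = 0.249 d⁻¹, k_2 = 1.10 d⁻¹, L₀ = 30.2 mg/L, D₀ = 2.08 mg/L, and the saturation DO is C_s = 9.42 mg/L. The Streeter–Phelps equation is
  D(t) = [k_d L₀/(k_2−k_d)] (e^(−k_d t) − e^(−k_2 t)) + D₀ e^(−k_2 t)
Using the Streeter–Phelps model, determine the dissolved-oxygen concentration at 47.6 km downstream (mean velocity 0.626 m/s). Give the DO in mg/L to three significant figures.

Travel time t = x/v = 47.6 km / (0.626 m/s) = 47600 m / 0.626 m/s = 76040 s = 0.8801 d.
k_d L₀/(k_2−k_d) = 0.249×30.2/(1.10−0.249) = 7.520/0.8510 = 8.836 mg/L.
e^(−k_d t) = e^(−0.249×0.8801) = 0.8032; e^(−k_2 t) = e^(−1.10×0.8801) = 0.3798.
D = 8.836 × (0.8032 − 0.3798) + 2.08 × 0.3798 = 3.741 + 0.7900 = 4.531 mg/L.
DO = C_s − D = 9.42 − 4.531 = 4.889 mg/L.

DO ≈ 4.89 mg/L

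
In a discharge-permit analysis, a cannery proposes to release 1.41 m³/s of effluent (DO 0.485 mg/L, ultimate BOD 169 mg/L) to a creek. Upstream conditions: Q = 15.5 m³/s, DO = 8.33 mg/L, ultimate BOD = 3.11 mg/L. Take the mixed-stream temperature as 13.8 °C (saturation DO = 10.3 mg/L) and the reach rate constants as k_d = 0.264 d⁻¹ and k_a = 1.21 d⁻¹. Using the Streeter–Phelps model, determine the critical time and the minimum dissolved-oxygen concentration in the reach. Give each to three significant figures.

t_c ≈ 0.753 d; minimum DO ≈ 7.27 mg/L

Mixed DO = (15.5×8.33 + 1.41×0.485)/(15.5+1.41) = 129.8/16.91 = 7.676 mg/L.
Mixed L₀ = (15.5×3.11 + 1.41×169)/(16.91) = 286.5/16.91 = 16.94 mg/L.
Initial deficit D₀ = C_s − DO₀ = 10.3 − 7.676 = 2.624 mg/L.
t_c = (1/0.9460) ln[(1.21/0.264)(1 − 2.624×0.9460/(0.264×16.94))] = 1.057 × ln(2.040) = 0.7534 d.
D_c = (0.264/1.21) × 16.94 × e^(−0.264×0.7534) = 0.2182 × 16.94 × 0.8196 = 3.030 mg/L.
Minimum DO = 10.3 − 3.030 = 7.270 mg/L.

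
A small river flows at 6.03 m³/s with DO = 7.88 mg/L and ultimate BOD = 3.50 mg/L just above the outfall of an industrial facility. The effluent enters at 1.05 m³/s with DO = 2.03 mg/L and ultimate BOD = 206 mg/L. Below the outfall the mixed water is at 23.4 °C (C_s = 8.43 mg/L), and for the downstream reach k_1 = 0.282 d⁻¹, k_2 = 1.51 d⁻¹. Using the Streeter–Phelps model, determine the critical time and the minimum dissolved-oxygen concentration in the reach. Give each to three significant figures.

Mixed DO = (6.03×7.88 + 1.05×2.03)/(6.03+1.05) = 49.65/7.080 = 7.012 mg/L.
Mixed L₀ = (6.03×3.50 + 1.05×206)/(7.080) = 237.4/7.080 = 33.53 mg/L.
Initial deficit D₀ = C_s − DO₀ = 8.43 − 7.012 = 1.418 mg/L.
t_c = (1/1.228) ln[(1.51/0.282)(1 − 1.418×1.228/(0.282×33.53))] = 0.8143 × ln(4.369) = 1.201 d.
D_c = (0.282/1.51) × 33.53 × e^(−0.282×1.201) = 0.1868 × 33.53 × 0.7128 = 4.463 mg/L.
Minimum DO = 8.43 − 4.463 = 3.967 mg/L.

t_c ≈ 1.20 d; minimum DO ≈ 3.97 mg/L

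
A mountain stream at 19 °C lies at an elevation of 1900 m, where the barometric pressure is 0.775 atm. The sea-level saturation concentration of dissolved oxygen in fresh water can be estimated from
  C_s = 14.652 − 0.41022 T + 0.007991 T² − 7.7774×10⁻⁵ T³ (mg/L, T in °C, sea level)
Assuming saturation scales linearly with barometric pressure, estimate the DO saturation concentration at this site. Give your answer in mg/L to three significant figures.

C_s ≈ 7.14 mg/L

At sea level: C_s = 14.652 − 0.41022×19 + 0.007991×19² − 7.7774×10⁻⁵×19³ = 9.209 mg/L.
Pressure correction: C_s' = 9.209 × 0.775 = 7.137 mg/L.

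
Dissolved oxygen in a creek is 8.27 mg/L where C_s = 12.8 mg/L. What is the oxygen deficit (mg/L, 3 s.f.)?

D ≈ 4.53 mg/L

D = C_s − C = 12.8 − 8.27 = 4.53 mg/L.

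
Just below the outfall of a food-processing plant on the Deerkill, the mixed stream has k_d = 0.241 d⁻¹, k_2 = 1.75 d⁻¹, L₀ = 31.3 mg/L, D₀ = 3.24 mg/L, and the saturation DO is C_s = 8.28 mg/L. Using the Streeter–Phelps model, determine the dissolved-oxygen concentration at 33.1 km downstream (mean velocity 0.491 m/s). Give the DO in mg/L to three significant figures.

Travel time t = x/v = 33.1 km / (0.491 m/s) = 33100 m / 0.491 m/s = 67410 s = 0.7802 d.
k_d L₀/(k_2−k_d) = 0.241×31.3/(1.75−0.241) = 7.543/1.509 = 4.999 mg/L.
e^(−k_d t) = e^(−0.241×0.7802) = 0.8286; e^(−k_2 t) = e^(−1.75×0.7802) = 0.2553.
D = 4.999 × (0.8286 − 0.2553) + 3.24 × 0.2553 = 2.866 + 0.8271 = 3.693 mg/L.
DO = C_s − D = 8.28 − 3.693 = 4.587 mg/L.

DO ≈ 4.59 mg/L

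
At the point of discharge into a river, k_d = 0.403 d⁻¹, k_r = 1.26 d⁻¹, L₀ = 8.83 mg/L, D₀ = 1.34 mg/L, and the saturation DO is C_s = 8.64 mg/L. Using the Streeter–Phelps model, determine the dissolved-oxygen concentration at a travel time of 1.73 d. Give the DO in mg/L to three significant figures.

k_d L₀/(k_r−k_d) = 0.403×8.83/(1.26−0.403) = 3.558/0.8570 = 4.152 mg/L.
e^(−k_d t) = e^(−0.403×1.730) = 0.4980; e^(−k_r t) = e^(−1.26×1.730) = 0.1131.
D = 4.152 × (0.4980 − 0.1131) + 1.34 × 0.1131 = 1.598 + 0.1515 = 1.750 mg/L.
DO = C_s − D = 8.64 − 1.750 = 6.890 mg/L.

DO ≈ 6.89 mg/L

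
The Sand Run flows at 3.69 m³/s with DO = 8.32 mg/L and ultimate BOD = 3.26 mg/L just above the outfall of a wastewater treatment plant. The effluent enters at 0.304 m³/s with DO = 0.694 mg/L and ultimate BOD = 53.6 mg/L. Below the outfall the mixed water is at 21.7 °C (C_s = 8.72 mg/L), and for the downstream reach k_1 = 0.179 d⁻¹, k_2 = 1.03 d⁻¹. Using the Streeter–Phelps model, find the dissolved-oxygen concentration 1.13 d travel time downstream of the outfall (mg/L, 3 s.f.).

Mixed DO = (3.69×8.32 + 0.304×0.694)/(3.69+0.304) = 30.91/3.994 = 7.740 mg/L.
Mixed L₀ = (3.69×3.26 + 0.304×53.6)/(3.994) = 28.32/3.994 = 7.092 mg/L.
Initial deficit D₀ = C_s − DO₀ = 8.72 − 7.740 = 0.9804 mg/L.
D(1.13) = [0.179×7.092/(1.03−0.179)](e^(−0.179×1.13) − e^(−1.03×1.13)) + 0.9804 e^(−1.03×1.13)
= 1.492 × (0.8169 − 0.3123) + 0.9804 × 0.3123 = 1.059 mg/L.
DO = 8.72 − 1.059 = 7.661 mg/L.

DO ≈ 7.66 mg/L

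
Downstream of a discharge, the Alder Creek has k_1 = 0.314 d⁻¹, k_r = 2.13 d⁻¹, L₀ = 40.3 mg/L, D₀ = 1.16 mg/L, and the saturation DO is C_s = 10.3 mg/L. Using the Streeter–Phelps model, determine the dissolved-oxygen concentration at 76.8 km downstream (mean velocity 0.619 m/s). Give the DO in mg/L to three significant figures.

DO ≈ 6.13 mg/L

Travel time t = x/v = 76.8 km / (0.619 m/s) = 76800 m / 0.619 m/s = 124100 s = 1.436 d.
k_1 L₀/(k_r−k_1) = 0.314×40.3/(2.13−0.314) = 12.65/1.816 = 6.968 mg/L.
e^(−k_1 t) = e^(−0.314×1.436) = 0.6371; e^(−k_r t) = e^(−2.13×1.436) = 0.04695.
D = 6.968 × (0.6371 − 0.04695) + 1.16 × 0.04695 = 4.112 + 0.05446 = 4.166 mg/L.
DO = C_s − D = 10.3 − 4.166 = 6.134 mg/L.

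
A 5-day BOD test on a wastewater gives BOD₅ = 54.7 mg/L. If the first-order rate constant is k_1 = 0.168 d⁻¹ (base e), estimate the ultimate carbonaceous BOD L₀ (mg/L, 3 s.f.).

BOD₅ = L₀(1 − e^(−5k_1)) ⇒ L₀ = BOD₅ / (1 − e^(−5×0.168))
= 54.7 / (1 − 0.4317) = 54.7 / 0.5683 = 96.25 mg/L.

L₀ ≈ 96.3 mg/L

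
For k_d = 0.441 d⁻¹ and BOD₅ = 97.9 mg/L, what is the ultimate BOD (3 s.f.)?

BOD₅ = L₀(1 − e^(−5k_d)) ⇒ L₀ = BOD₅ / (1 − e^(−5×0.441))
= 97.9 / (1 − 0.1103) = 97.9 / 0.8897 = 110.0 mg/L.

L₀ ≈ 110 mg/L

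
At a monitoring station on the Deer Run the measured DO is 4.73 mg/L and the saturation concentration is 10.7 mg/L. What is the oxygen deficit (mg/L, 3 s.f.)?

D = C_s − C = 10.7 − 4.73 = 5.97 mg/L.

D ≈ 5.97 mg/L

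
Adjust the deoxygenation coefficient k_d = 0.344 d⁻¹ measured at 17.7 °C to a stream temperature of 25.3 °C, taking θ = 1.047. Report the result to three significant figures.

k_d ≈ 0.488 d⁻¹

k_d(T₂) = k_d(T₁) · θ^(T₂−T₁) = 0.344 × 1.047^(25.3−17.7)
= 0.344 × 1.047^7.60 = 0.344 × 1.418 = 0.4877 d⁻¹.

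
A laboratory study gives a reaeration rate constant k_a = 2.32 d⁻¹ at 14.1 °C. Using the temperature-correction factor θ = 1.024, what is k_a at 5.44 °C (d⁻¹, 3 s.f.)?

k_a ≈ 1.89 d⁻¹

k_a(T₂) = k_a(T₁) · θ^(T₂−T₁) = 2.32 × 1.024^(5.44−14.1)
= 2.32 × 1.024^-8.66 = 2.32 × 0.8143 = 1.889 d⁻¹.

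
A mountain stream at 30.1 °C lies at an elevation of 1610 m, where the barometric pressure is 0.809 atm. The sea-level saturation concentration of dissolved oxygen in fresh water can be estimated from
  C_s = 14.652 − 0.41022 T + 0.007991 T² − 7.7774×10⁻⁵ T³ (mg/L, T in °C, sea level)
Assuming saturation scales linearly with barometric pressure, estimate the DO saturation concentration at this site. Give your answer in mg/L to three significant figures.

C_s ≈ 6.01 mg/L

At sea level: C_s = 14.652 − 0.41022×30.1 + 0.007991×30.1² − 7.7774×10⁻⁵×30.1³ = 7.423 mg/L.
Pressure correction: C_s' = 7.423 × 0.809 = 6.005 mg/L.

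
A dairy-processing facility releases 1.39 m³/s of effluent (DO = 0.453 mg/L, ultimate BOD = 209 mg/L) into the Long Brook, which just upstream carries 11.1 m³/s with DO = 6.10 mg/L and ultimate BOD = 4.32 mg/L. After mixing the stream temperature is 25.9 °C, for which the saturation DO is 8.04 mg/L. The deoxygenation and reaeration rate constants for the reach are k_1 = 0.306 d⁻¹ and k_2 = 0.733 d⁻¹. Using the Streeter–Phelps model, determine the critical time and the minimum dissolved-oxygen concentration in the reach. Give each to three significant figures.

t_c ≈ 1.71 d; minimum DO ≈ 1.34 mg/L

Mixed DO = (11.1×6.10 + 1.39×0.453)/(11.1+1.39) = 68.34/12.49 = 5.472 mg/L.
Mixed L₀ = (11.1×4.32 + 1.39×209)/(12.49) = 338.5/12.49 = 27.10 mg/L.
Initial deficit D₀ = C_s − DO₀ = 8.04 − 5.472 = 2.568 mg/L.
t_c = (1/0.4270) ln[(0.733/0.306)(1 − 2.568×0.4270/(0.306×27.10))] = 2.342 × ln(2.079) = 1.714 d.
D_c = (0.306/0.733) × 27.10 × e^(−0.306×1.714) = 0.4175 × 27.10 × 0.5919 = 6.696 mg/L.
Minimum DO = 8.04 − 6.696 = 1.344 mg/L.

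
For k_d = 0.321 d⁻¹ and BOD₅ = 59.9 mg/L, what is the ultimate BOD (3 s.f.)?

BOD₅ = L₀(1 − e^(−5k_d)) ⇒ L₀ = BOD₅ / (1 − e^(−5×0.321))
= 59.9 / (1 − 0.2009) = 59.9 / 0.7991 = 74.96 mg/L.

L₀ ≈ 75.0 mg/L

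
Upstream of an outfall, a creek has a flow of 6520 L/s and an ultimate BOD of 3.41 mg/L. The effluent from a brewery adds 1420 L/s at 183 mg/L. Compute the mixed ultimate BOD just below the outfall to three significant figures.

Flow-weighted mixing: C = (Q_r C_r + Q_w C_w)/(Q_r + Q_w)
= (6520×3.41 + 1420×183)/(6520 + 1420) = 282100/7940 = 35.53 mg/L.

35.5 mg/L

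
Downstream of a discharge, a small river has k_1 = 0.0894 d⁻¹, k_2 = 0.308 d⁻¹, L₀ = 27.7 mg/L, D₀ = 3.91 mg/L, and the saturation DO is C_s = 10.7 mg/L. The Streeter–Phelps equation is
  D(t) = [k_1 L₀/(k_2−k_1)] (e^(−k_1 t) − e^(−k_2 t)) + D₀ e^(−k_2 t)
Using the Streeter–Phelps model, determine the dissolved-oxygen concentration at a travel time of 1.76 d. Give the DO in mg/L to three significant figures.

k_1 L₀/(k_2−k_1) = 0.0894×27.7/(0.308−0.0894) = 2.476/0.2186 = 11.33 mg/L.
e^(−k_1 t) = e^(−0.0894×1.760) = 0.8544; e^(−k_2 t) = e^(−0.308×1.760) = 0.5815.
D = 11.33 × (0.8544 − 0.5815) + 3.91 × 0.5815 = 3.091 + 2.274 = 5.365 mg/L.
DO = C_s − D = 10.7 − 5.365 = 5.335 mg/L.

DO ≈ 5.33 mg/L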